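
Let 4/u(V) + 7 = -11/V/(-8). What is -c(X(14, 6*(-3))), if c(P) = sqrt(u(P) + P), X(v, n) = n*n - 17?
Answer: -sqrt(10050394387)/5727 ≈ -17.505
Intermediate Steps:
u(V) = 4/(-7 + 11/(8*V)) (u(V) = 4/(-7 - 11/V/(-8)) = 4/(-7 - 11/V*(-1/8)) = 4/(-7 + 11/(8*V)))
X(v, n) = -17 + n**2 (X(v, n) = n**2 - 17 = -17 + n**2)
c(P) = sqrt(P - 32*P/(-11 + 56*P)) (c(P) = sqrt(-32*P/(-11 + 56*P) + P) = sqrt(P - 32*P/(-11 + 56*P)))
-c(X(14, 6*(-3))) = -sqrt((-17 + (6*(-3))**2)*(-43 + 56*(-17 + (6*(-3))**2))/(-11 + 56*(-17 + (6*(-3))**2))) = -sqrt((-17 + (-18)**2)*(-43 + 56*(-17 + (-18)**2))/(-11 + 56*(-17 + (-18)**2))) = -sqrt((-17 + 324)*(-43 + 56*(-17 + 324))/(-11 + 56*(-17 + 324))) = -sqrt(307*(-43 + 56*307)/(-11 + 56*307)) = -sqrt(307*(-43 + 17192)/(-11 + 17192)) = -sqrt(307*17149/17181) = -sqrt(307*(1/17181)*17149) = -sqrt(5264743/17181) = -sqrt(10050394387)/5727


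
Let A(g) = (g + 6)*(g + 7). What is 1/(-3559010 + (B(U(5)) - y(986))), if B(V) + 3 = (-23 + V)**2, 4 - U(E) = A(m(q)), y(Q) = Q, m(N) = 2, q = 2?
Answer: -1/3551718 ≈ -2.8155e-7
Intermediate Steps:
A(g) = (6 + g)*(7 + g)
U(E) = -68 (U(E) = 4 - (42 + 2**2 + 13*2) = 4 - (42 + 4 + 26) = 4 - 1*72 = 4 - 72 = -68)
B(V) = -3 + (-23 + V)**2
1/(-3559010 + (B(U(5)) - y(986))) = 1/(-3559010 + ((-3 + (-23 - 68)**2) - 1*986)) = 1/(-3559010 + ((-3 + (-91)**2) - 986)) = 1/(-3559010 + ((-3 + 8281) - 986)) = 1/(-3559010 + (8278 - 986)) = 1/(-3559010 + 7292) = 1/(-3551718) = -1/3551718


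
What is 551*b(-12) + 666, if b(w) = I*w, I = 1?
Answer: -5946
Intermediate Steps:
b(w) = w (b(w) = 1*w = w)
551*b(-12) + 666 = 551*(-12) + 666 = -6612 + 666 = -5946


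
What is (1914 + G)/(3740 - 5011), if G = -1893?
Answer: -21/1271 ≈ -0.016522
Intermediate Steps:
(1914 + G)/(3740 - 5011) = (1914 - 1893)/(3740 - 5011) = 21/(-1271) = 21*(-1/1271) = -21/1271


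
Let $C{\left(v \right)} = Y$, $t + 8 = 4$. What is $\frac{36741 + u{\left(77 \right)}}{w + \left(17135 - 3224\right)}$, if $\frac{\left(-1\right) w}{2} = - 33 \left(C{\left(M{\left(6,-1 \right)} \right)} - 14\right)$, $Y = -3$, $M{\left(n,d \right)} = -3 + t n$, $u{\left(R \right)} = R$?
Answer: $\frac{36818}{12789} \approx 2.8789$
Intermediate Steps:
$t = -4$ ($t = -8 + 4 = -4$)
$M{\left(n,d \right)} = -3 - 4 n$
$C{\left(v \right)} = -3$
$w = -1122$ ($w = - 2 \left(- 33 \left(-3 - 14\right)\right) = - 2 \left(\left(-33\right) \left(-17\right)\right) = \left(-2\right) 561 = -1122$)
$\frac{36741 + u{\left(77 \right)}}{w + \left(17135 - 3224\right)} = \frac{36741 + 77}{-1122 + \left(17135 - 3224\right)} = \frac{36818}{-1122 + \left(17135 - 3224\right)} = \frac{36818}{-1122 + 13911} = \frac{36818}{12789}$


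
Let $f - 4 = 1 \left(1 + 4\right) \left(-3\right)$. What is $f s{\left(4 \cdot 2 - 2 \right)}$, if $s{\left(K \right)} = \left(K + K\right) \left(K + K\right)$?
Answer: $-1584$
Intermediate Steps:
$f = -11$ ($f = 4 + 1 \left(1 + 4\right) \left(-3\right) = 4 + 1 \cdot 5 \left(-3\right) = 4 + 5 \left(-3\right) = 4 - 15 = -11$)
$s{\left(K \right)} = 4 K^{2}$ ($s{\left(K \right)} = 2 K 2 K = 4 K^{2}$)
$f s{\left(4 \cdot 2 - 2 \right)} = - 11 \cdot 4 \left(4 \cdot 2 - 2\right)^{2} = - 11 \cdot 4 \left(8 - 2\right)^{2} = - 11 \cdot 4 \cdot 6^{2} = - 11 \cdot 4 \cdot 36 = \left(-11\right) 144 = -1584$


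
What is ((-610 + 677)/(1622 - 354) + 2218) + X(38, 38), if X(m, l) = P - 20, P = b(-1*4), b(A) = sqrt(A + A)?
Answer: 2787131/1268 + 2*I*sqrt(2) ≈ 2198.1 + 2.8284*I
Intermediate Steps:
b(A) = sqrt(2)*sqrt(A) (b(A) = sqrt(2*A) = sqrt(2)*sqrt(A))
P = 2*I*sqrt(2) (P = sqrt(2)*sqrt(-1*4) = sqrt(2)*sqrt(-4) = sqrt(2)*(2*I) = 2*I*sqrt(2) ≈ 2.8284*I)
X(m, l) = -20 + 2*I*sqrt(2) (X(m, l) = 2*I*sqrt(2) - 20 = -20 + 2*I*sqrt(2))
((-610 + 677)/(1622 - 354) + 2218) + X(38, 38) = ((-610 + 677)/(1622 - 354) + 2218) + (-20 + 2*I*sqrt(2)) = (67/1268 + 2218) + (-20 + 2*I*sqrt(2)) = 2812491/1268 + (-20 + 2*I*sqrt(2)) = 2787131/1268 + 2*I*sqrt(2)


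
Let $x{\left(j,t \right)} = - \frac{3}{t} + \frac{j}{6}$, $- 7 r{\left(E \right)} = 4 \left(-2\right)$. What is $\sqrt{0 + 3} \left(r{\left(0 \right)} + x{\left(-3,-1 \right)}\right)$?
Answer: $\frac{51 \sqrt{3}}{14} \approx 6.3096$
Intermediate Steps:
$r{\left(E \right)} = \frac{8}{7}$ ($r{\left(E \right)} = - \frac{4 \left(-2\right)}{7} = \left(- \frac{1}{7}\right) \left(-8\right) = \frac{8}{7}$)
$x{\left(j,t \right)} = - \frac{3}{t} + \frac{j}{6}$ ($x{\left(j,t \right)} = - \frac{3}{t} + j \frac{1}{6} = - \frac{3}{t} + \frac{j}{6}$)
$\sqrt{0 + 3} \left(r{\left(0 \right)} + x{\left(-3,-1 \right)}\right) = \sqrt{0 + 3} \left(\frac{8}{7} + \left(- \frac{3}{-1} + \frac{1}{6} \left(-3\right)\right)\right) = \sqrt{3} \left(\frac{8}{7} - - \frac{5}{2}\right) = \sqrt{3} \left(\frac{8}{7} + \left(3 - \frac{1}{2}\right)\right) = \sqrt{3} \left(\frac{8}{7} + \frac{5}{2}\right) = \sqrt{3} \cdot \frac{51}{14} = \frac{51 \sqrt{3}}{14}$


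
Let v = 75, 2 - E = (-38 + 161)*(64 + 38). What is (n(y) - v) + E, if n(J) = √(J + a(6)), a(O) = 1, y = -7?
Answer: -12619 + I*√6 ≈ -12619.0 + 2.4495*I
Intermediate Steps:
n(J) = √(1 + J) (n(J) = √(J + 1) = √(1 + J))
E = -12544 (E = 2 - (-38 + 161)*(64 + 38) = 2 - 123*102 = 2 - 1*12546 = 2 - 12546 = -12544)
(n(y) - v) + E = (√(1 - 7) - 1*75) - 12544 = (√(-6) - 75) - 12544 = (I*√6 - 75) - 12544 = (-75 + I*√6) - 12544 = -12619 + I*√6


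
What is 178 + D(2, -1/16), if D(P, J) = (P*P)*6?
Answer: 202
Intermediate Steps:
D(P, J) = 6*P**2 (D(P, J) = P**2*6 = 6*P**2)
178 + D(2, -1/16) = 178 + 6*2**2 = 178 + 6*4 = 178 + 24 = 202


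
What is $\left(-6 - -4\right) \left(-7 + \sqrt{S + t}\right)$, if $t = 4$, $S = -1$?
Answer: $14 - 2 \sqrt{3} \approx 10.536$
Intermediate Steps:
$\left(-6 - -4\right) \left(-7 + \sqrt{S + t}\right) = \left(-6 - -4\right) \left(-7 + \sqrt{-1 + 4}\right) = \left(-6 + 4\right) \left(-7 + \sqrt{3}\right) = - 2 \left(-7 + \sqrt{3}\right) = 14 - 2 \sqrt{3}$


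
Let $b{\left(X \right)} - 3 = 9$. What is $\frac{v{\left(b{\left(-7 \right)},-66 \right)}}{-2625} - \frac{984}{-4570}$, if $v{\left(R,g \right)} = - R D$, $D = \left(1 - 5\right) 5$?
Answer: $\frac{9908}{79975} \approx 0.12389$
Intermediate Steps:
$b{\left(X \right)} = 12$ ($b{\left(X \right)} = 3 + 9 = 12$)
$D = -20$ ($D = \left(-4\right) 5 = -20$)
$v{\left(R,g \right)} = 20 R$ ($v{\left(R,g \right)} = - R \left(-20\right) = 20 R$)
$\frac{v{\left(b{\left(-7 \right)},-66 \right)}}{-2625} - \frac{984}{-4570} = \frac{20 \cdot 12}{-2625} - \frac{984}{-4570} = 240 \left(- \frac{1}{2625}\right) - - \frac{492}{2285} = - \frac{16}{175} + \frac{492}{2285} = \frac{9908}{79975}$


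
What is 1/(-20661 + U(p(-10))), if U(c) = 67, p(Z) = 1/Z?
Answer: -1/20594 ≈ -4.8558e-5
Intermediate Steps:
1/(-20661 + U(p(-10))) = 1/(-20661 + 67) = 1/(-20594) = -1/20594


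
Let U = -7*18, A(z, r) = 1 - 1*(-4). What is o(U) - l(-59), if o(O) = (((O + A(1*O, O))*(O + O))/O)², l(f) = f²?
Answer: 55083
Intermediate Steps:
A(z, r) = 5 (A(z, r) = 1 + 4 = 5)
U = -126
o(O) = (10 + 2*O)² (o(O) = (((O + 5)*(O + O))/O)² = (((5 + O)*(2*O))/O)² = ((2*O*(5 + O))/O)² = (10 + 2*O)²)
o(U) - l(-59) = 4*(5 - 126)² - 1*(-59)² = 4*(-121)² - 1*3481 = 4*14641 - 3481 = 58564 - 3481 = 55083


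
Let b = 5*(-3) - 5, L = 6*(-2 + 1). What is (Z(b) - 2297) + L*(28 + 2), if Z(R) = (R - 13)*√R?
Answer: -2477 - 66*I*√5 ≈ -2477.0 - 147.58*I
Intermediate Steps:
L = -6 (L = 6*(-1) = -6)
b = -20 (b = -15 - 5 = -20)
Z(R) = √R*(-13 + R) (Z(R) = (-13 + R)*√R = √R*(-13 + R))
(Z(b) - 2297) + L*(28 + 2) = (√(-20)*(-13 - 20) - 2297) - 6*(28 + 2) = ((2*I*√5)*(-33) - 2297) - 6*30 = (-66*I*√5 - 2297) - 180 = (-2297 - 66*I*√5) - 180 = -2477 - 66*I*√5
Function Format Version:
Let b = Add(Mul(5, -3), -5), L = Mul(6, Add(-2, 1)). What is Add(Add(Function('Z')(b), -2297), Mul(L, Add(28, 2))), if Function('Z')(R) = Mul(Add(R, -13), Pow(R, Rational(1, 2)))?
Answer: Add(-2477, Mul(-66, I, Pow(5, Rational(1, 2)))) ≈ Add(-2477.0, Mul(-147.58, I))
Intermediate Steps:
L = -6 (L = Mul(6, -1) = -6)
b = -20 (b = Add(-15, -5) = -20)
Function('Z')(R) = Mul(Pow(R, Rational(1, 2)), Add(-13, R)) (Function('Z')(R) = Mul(Add(-13, R), Pow(R, Rational(1, 2))) = Mul(Pow(R, Rational(1, 2)), Add(-13, R)))
Add(Add(Function('Z')(b), -2297), Mul(L, Add(28, 2))) = Add(Add(Mul(Pow(-20, Rational(1, 2)), Add(-13, -20)), -2297), Mul(-6, Add(28, 2))) = Add(Add(Mul(Mul(2, I, Pow(5, Rational(1, 2))), -33), -2297), Mul(-6, 30)) = Add(Add(Mul(-66, I, Pow(5, Rational(1, 2))), -2297), -180) = Add(Add(-2297, Mul(-66, I, Pow(5, Rational(1, 2)))), -180) = Add(-2477, Mul(-66, I, Pow(5, Rational(1, 2))))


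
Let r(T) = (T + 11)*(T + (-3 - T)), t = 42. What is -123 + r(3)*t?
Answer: -1887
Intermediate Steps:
r(T) = -33 - 3*T (r(T) = (11 + T)*(-3) = -33 - 3*T)
-123 + r(3)*t = -123 + (-33 - 3*3)*42 = -123 + (-33 - 9)*42 = -123 - 42*42 = -123 - 1764 = -1887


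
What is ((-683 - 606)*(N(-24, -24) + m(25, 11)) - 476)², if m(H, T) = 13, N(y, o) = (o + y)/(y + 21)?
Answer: 1433152449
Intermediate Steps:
N(y, o) = (o + y)/(21 + y)
((-683 - 606)*(N(-24, -24) + m(25, 11)) - 476)² = ((-683 - 606)*((-24 - 24)/(21 - 24) + 13) - 476)² = (-1289*(-48/(-3) + 13) - 476)² = (-1289*(-⅓*(-48) + 13) - 476)² = (-1289*(16 + 13) - 476)² = (-1289*29 - 476)² = (-37381 - 476)² = (-37857)² = 1433152449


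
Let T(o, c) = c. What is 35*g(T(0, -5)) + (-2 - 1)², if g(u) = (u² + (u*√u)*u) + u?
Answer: 709 + 875*I*√5 ≈ 709.0 + 1956.6*I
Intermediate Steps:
g(u) = u + u² + u^(5/2) (g(u) = (u² + u^(3/2)*u) + u = (u² + u^(5/2)) + u = u + u² + u^(5/2))
35*g(T(0, -5)) + (-2 - 1)² = 35*(-5 + (-5)² + (-5)^(5/2)) + (-2 - 1)² = 35*(-5 + 25 + 25*I*√5) + (-3)² = 35*(20 + 25*I*√5) + 9 = (700 + 875*I*√5) + 9 = 709 + 875*I*√5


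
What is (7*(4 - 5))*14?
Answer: -98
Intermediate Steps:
(7*(4 - 5))*14 = (7*(-1))*14 = -7*14 = -98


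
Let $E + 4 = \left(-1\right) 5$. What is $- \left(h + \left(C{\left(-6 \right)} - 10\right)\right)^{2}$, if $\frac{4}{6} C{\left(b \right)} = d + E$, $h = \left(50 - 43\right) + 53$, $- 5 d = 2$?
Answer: $- \frac{128881}{100} \approx -1288.8$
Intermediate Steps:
$d = - \frac{2}{5}$ ($d = \left(- \frac{1}{5}\right) 2 = - \frac{2}{5} \approx -0.4$)
$E = -9$ ($E = -4 - 5 = -9$)
$h = 60$ ($h = 7 + 53 = 60$)
$C{\left(b \right)} = - \frac{141}{10}$ ($C{\left(b \right)} = \frac{3 \left(- \frac{2}{5} - 9\right)}{2} = \frac{3}{2} \left(- \frac{47}{5}\right) = - \frac{141}{10}$)
$- \left(h + \left(C{\left(-6 \right)} - 10\right)\right)^{2} = - \left(60 - \frac{241}{10}\right)^{2} = - \left(\frac{359}{10}\right)^{2} = \left(-1\right) \frac{128881}{100} = - \frac{128881}{100}$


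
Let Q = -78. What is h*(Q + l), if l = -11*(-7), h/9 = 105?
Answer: -945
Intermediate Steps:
h = 945 (h = 9*105 = 945)
l = 77
h*(Q + l) = 945*(-78 + 77) = 945*(-1) = -945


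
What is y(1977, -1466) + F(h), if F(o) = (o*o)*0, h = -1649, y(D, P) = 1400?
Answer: 1400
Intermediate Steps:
F(o) = 0 (F(o) = o²*0 = 0)
y(1977, -1466) + F(h) = 1400 + 0 = 1400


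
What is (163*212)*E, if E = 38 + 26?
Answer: 2211584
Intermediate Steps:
E = 64
(163*212)*E = (163*212)*64 = 34556*64 = 2211584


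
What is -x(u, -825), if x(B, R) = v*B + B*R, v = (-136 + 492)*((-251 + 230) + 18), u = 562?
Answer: 1063866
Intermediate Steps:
v = -1068 (v = 356*(-21 + 18) = 356*(-3) = -1068)
x(B, R) = -1068*B + B*R
-x(u, -825) = -562*(-1068 - 825) = -562*(-1893) = -1*(-1063866) = 1063866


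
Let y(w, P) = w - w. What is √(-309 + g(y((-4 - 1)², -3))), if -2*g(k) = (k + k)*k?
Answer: I*√309 ≈ 17.578*I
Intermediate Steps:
y(w, P) = 0
g(k) = -k² (g(k) = -(k + k)*k/2 = -2*k*k/2 = -k²)
√(-309 + g(y((-4 - 1)², -3))) = √(-309 - 1*0²) = √(-309 - 1*0) = √(-309 + 0) = √(-309) = I*√309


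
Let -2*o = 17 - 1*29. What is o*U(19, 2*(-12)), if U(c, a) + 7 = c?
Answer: 72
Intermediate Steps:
U(c, a) = -7 + c
o = 6 (o = -(17 - 1*29)/2 = -(17 - 29)/2 = -½*(-12) = 6)
o*U(19, 2*(-12)) = 6*(-7 + 19) = 6*12 = 72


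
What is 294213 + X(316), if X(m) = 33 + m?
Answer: 294562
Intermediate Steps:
294213 + X(316) = 294213 + (33 + 316) = 294213 + 349 = 294562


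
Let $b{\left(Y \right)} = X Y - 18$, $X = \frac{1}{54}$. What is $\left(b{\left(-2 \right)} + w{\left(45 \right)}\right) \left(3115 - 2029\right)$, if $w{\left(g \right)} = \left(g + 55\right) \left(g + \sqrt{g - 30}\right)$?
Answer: $\frac{43806706}{9} + 108600 \sqrt{15} \approx 5.288 \cdot 10^{6}$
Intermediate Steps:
$X = \frac{1}{54} \approx 0.018519$
$b{\left(Y \right)} = -18 + \frac{Y}{54}$ ($b{\left(Y \right)} = \frac{Y}{54} - 18 = -18 + \frac{Y}{54}$)
$w{\left(g \right)} = \left(55 + g\right) \left(g + \sqrt{-30 + g}\right)$
$\left(b{\left(-2 \right)} + w{\left(45 \right)}\right) \left(3115 - 2029\right) = \left(\left(-18 + \frac{1}{54} \left(-2\right)\right) + \left(45^{2} + 55 \cdot 45 + 55 \sqrt{-30 + 45} + 45 \sqrt{-30 + 45}\right)\right) \left(3115 - 2029\right) = \left(\left(-18 - \frac{1}{27}\right) + \left(2025 + 2475 + 55 \sqrt{15} + 45 \sqrt{15}\right)\right) 1086 = \left(- \frac{487}{27} + \left(4500 + 100 \sqrt{15}\right)\right) 1086 = \left(\frac{121013}{27} + 100 \sqrt{15}\right) 1086 = \frac{43806706}{9} + 108600 \sqrt{15}$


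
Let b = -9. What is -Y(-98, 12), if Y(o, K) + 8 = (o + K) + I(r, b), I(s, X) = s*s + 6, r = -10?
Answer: -12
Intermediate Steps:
I(s, X) = 6 + s² (I(s, X) = s² + 6 = 6 + s²)
Y(o, K) = 98 + K + o (Y(o, K) = -8 + ((o + K) + (6 + (-10)²)) = -8 + ((K + o) + (6 + 100)) = -8 + ((K + o) + 106) = -8 + (106 + K + o) = 98 + K + o)
-Y(-98, 12) = -(98 + 12 - 98) = -1*12 = -12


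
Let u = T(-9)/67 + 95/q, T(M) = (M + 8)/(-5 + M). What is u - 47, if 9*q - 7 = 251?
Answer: -880995/20167 ≈ -43.685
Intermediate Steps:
q = 86/3 (q = 7/9 + (⅑)*251 = 7/9 + 251/9 = 86/3 ≈ 28.667)
T(M) = (8 + M)/(-5 + M)
u = 66854/20167 (u = ((8 - 9)/(-5 - 9))/67 + 95/(86/3) = (-1/(-14))*(1/67) + 95*(3/86) = -1/14*(-1)*(1/67) + 285/86 = (1/14)*(1/67) + 285/86 = 1/938 + 285/86 = 66854/20167 ≈ 3.3150)
u - 47 = 66854/20167 - 47 = -880995/20167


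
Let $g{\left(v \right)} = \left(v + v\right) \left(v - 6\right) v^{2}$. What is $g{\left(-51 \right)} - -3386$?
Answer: $15125600$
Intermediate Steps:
$g{\left(v \right)} = 2 v^{3} \left(-6 + v\right)$ ($g{\left(v \right)} = 2 v \left(-6 + v\right) v^{2} = 2 v^{3} \left(-6 + v\right)$)
$g{\left(-51 \right)} - -3386 = 2 \left(-51\right)^{3} \left(-6 - 51\right) - -3386 = 2 \left(-132651\right) \left(-57\right) + 3386 = 15122214 + 3386 = 15125600$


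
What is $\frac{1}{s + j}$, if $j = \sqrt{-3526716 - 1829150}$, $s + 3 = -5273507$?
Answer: $- \frac{2636755}{13904956537983} - \frac{i \sqrt{5355866}}{27809913075966} \approx -1.8963 \cdot 10^{-7} - 8.3218 \cdot 10^{-11} i$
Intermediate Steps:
$s = -5273510$ ($s = -3 - 5273507 = -5273510$)
$j = i \sqrt{5355866}$ ($j = \sqrt{-5355866} = i \sqrt{5355866} \approx 2314.3 i$)
$\frac{1}{s + j} = \frac{1}{-5273510 + i \sqrt{5355866}}$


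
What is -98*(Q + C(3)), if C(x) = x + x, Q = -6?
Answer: 0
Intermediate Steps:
C(x) = 2*x
-98*(Q + C(3)) = -98*(-6 + 2*3) = -98*(-6 + 6) = -98*0 = 0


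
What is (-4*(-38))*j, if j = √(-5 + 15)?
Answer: 152*√10 ≈ 480.67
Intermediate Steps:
j = √10 ≈ 3.1623
(-4*(-38))*j = (-4*(-38))*√10 = 152*√10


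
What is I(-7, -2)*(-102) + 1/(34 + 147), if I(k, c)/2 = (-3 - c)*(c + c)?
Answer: -147695/181 ≈ -815.99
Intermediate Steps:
I(k, c) = 4*c*(-3 - c) (I(k, c) = 2*((-3 - c)*(c + c)) = 2*((-3 - c)*(2*c)) = 2*(2*c*(-3 - c)) = 4*c*(-3 - c))
I(-7, -2)*(-102) + 1/(34 + 147) = -4*(-2)*(3 - 2)*(-102) + 1/(34 + 147) = -4*(-2)*1*(-102) + 1/181 = 8*(-102) + 1/181 = -816 + 1/181 = -147695/181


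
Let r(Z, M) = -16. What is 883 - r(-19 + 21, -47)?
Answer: 899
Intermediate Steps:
883 - r(-19 + 21, -47) = 883 - 1*(-16) = 883 + 16 = 899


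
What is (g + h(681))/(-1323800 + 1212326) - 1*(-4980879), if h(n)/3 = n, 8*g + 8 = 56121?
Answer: 403809815701/81072 ≈ 4.9809e+6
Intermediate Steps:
g = 56113/8 (g = -1 + (1/8)*56121 = -1 + 56121/8 = 56113/8 ≈ 7014.1)
h(n) = 3*n
(g + h(681))/(-1323800 + 1212326) - 1*(-4980879) = (56113/8 + 3*681)/(-1323800 + 1212326) - 1*(-4980879) = (56113/8 + 2043)/(-111474) + 4980879 = (72457/8)*(-1/111474) + 4980879 = -6587/81072 + 4980879 = 403809815701/81072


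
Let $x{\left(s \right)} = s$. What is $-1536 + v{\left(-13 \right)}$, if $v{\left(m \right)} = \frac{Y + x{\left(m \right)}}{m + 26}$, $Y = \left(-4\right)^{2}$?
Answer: $- \frac{19965}{13} \approx -1535.8$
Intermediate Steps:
$Y = 16$
$v{\left(m \right)} = \frac{16 + m}{26 + m}$ ($v{\left(m \right)} = \frac{16 + m}{m + 26} = \frac{16 + m}{26 + m}$)
$-1536 + v{\left(-13 \right)} = -1536 + \frac{16 - 13}{26 - 13} = -1536 + \frac{1}{13} \cdot 3 = -1536 + \frac{3}{13} = - \frac{19965}{13}$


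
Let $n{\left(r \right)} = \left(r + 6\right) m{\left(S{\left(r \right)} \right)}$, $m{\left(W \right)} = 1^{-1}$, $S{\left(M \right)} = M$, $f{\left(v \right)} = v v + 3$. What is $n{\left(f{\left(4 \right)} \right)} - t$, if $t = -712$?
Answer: $737$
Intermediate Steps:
$f{\left(v \right)} = 3 + v^{2}$ ($f{\left(v \right)} = v^{2} + 3 = 3 + v^{2}$)
$m{\left(W \right)} = 1$
$n{\left(r \right)} = 6 + r$ ($n{\left(r \right)} = \left(r + 6\right) 1 = \left(6 + r\right) 1 = 6 + r$)
$n{\left(f{\left(4 \right)} \right)} - t = \left(6 + \left(3 + 4^{2}\right)\right) - -712 = \left(6 + \left(3 + 16\right)\right) + 712 = \left(6 + 19\right) + 712 = 25 + 712 = 737$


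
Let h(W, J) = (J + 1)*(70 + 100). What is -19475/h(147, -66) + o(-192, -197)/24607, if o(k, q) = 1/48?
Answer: 460052693/261031056 ≈ 1.7624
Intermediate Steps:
o(k, q) = 1/48
h(W, J) = 170 + 170*J (h(W, J) = (1 + J)*170 = 170 + 170*J)
-19475/h(147, -66) + o(-192, -197)/24607 = -19475/(170 + 170*(-66)) + (1/48)/24607 = -19475/(170 - 11220) + (1/48)*(1/24607) = -19475/(-11050) + 1/1181136 = -19475*(-1/11050) + 1/1181136 = 779/442 + 1/1181136 = 460052693/261031056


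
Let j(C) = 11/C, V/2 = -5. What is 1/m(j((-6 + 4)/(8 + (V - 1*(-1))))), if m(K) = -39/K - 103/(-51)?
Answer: -561/2845 ≈ -0.19719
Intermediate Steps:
V = -10 (V = 2*(-5) = -10)
m(K) = 103/51 - 39/K (m(K) = -39/K - 103*(-1/51) = -39/K + 103/51 = 103/51 - 39/K)
1/m(j((-6 + 4)/(8 + (V - 1*(-1))))) = 1/(103/51 - 39*(-6 + 4)/(11*(8 + (-10 - 1*(-1))))) = 1/(103/51 - 39*(-2/(11*(8 + (-10 + 1))))) = 1/(103/51 - 39*(-2/(11*(8 - 9)))) = 1/(103/51 - 39/(11/((-2/(-1))))) = 1/(103/51 - 39/(11/((-2*(-1))))) = 1/(103/51 - 39/(11/2)) = 1/(103/51 - 39/(11*(½))) = 1/(103/51 - 39/11/2) = 1/(103/51 - 39*2/11) = 1/(103/51 - 78/11) = 1/(-2845/561) = -561/2845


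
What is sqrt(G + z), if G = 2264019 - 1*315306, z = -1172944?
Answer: sqrt(775769) ≈ 880.78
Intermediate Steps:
G = 1948713 (G = 2264019 - 315306 = 1948713)
sqrt(G + z) = sqrt(1948713 - 1172944) = sqrt(775769)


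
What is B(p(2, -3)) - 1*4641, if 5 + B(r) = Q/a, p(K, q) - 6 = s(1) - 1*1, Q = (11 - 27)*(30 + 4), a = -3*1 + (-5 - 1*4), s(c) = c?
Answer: -13802/3 ≈ -4600.7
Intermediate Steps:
a = -12 (a = -3 + (-5 - 4) = -3 - 9 = -12)
Q = -544 (Q = -16*34 = -544)
p(K, q) = 6 (p(K, q) = 6 + (1 - 1*1) = 6 + (1 - 1) = 6 + 0 = 6)
B(r) = 121/3 (B(r) = -5 - 544/(-12) = -5 - 544*(-1/12) = -5 + 136/3 = 121/3)
B(p(2, -3)) - 1*4641 = 121/3 - 1*4641 = 121/3 - 4641 = -13802/3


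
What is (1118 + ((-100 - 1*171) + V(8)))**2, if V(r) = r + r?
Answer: 744769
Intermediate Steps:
V(r) = 2*r
(1118 + ((-100 - 1*171) + V(8)))**2 = (1118 + ((-100 - 1*171) + 2*8))**2 = (1118 + ((-100 - 171) + 16))**2 = (1118 + (-271 + 16))**2 = (1118 - 255)**2 = 863**2 = 744769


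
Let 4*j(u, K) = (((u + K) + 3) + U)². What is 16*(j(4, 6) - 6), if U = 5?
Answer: 1200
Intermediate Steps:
j(u, K) = (8 + K + u)²/4 (j(u, K) = (((u + K) + 3) + 5)²/4 = (((K + u) + 3) + 5)²/4 = ((3 + K + u) + 5)²/4 = (8 + K + u)²/4)
16*(j(4, 6) - 6) = 16*((8 + 6 + 4)²/4 - 6) = 16*((¼)*18² - 6) = 16*((¼)*324 - 6) = 16*(81 - 6) = 16*75 = 1200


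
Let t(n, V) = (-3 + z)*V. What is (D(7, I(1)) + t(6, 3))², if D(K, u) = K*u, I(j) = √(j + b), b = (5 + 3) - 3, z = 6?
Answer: 375 + 126*√6 ≈ 683.64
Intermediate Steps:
b = 5 (b = 8 - 3 = 5)
I(j) = √(5 + j) (I(j) = √(j + 5) = √(5 + j))
t(n, V) = 3*V (t(n, V) = (-3 + 6)*V = 3*V)
(D(7, I(1)) + t(6, 3))² = (7*√(5 + 1) + 3*3)² = (7*√6 + 9)² = (9 + 7*√6)²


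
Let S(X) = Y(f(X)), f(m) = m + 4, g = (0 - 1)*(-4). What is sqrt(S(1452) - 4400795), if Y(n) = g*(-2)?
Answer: I*sqrt(4400803) ≈ 2097.8*I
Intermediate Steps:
g = 4 (g = -1*(-4) = 4)
f(m) = 4 + m
Y(n) = -8 (Y(n) = 4*(-2) = -8)
S(X) = -8
sqrt(S(1452) - 4400795) = sqrt(-8 - 4400795) = sqrt(-4400803) = I*sqrt(4400803)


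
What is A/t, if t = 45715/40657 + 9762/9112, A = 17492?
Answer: 3240100743664/406724357 ≈ 7966.3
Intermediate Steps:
t = 406724357/185233292 (t = 45715*(1/40657) + 9762*(1/9112) = 45715/40657 + 4881/4556 = 406724357/185233292 ≈ 2.1957)
A/t = 17492/(406724357/185233292) = 17492*(185233292/406724357) = 3240100743664/406724357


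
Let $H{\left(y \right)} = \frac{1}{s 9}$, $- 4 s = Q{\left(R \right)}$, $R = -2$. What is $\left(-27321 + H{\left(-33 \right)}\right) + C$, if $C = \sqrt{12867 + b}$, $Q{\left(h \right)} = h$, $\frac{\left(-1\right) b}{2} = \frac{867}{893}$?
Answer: $- \frac{245887}{9} + \frac{\sqrt{10259227821}}{893} \approx -27207.0$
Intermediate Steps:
$b = - \frac{1734}{893}$ ($b = - 2 \cdot \frac{867}{893} = - 2 \cdot 867 \cdot \frac{1}{893} = \left(-2\right) \frac{867}{893} = - \frac{1734}{893} \approx -1.9418$)
$C = \frac{\sqrt{10259227821}}{893}$ ($C = \sqrt{12867 - \frac{1734}{893}} = \sqrt{\frac{11488497}{893}} = \frac{\sqrt{10259227821}}{893} \approx 113.42$)
$s = \frac{1}{2}$ ($s = \left(- \frac{1}{4}\right) \left(-2\right) = \frac{1}{2} \approx 0.5$)
$H{\left(y \right)} = \frac{2}{9}$ ($H{\left(y \right)} = \frac{1}{\frac{1}{2} \cdot 9} = \frac{1}{\frac{9}{2}} = \frac{2}{9}$)
$\left(-27321 + H{\left(-33 \right)}\right) + C = \left(-27321 + \frac{2}{9}\right) + \frac{\sqrt{10259227821}}{893} = - \frac{245887}{9} + \frac{\sqrt{10259227821}}{893}$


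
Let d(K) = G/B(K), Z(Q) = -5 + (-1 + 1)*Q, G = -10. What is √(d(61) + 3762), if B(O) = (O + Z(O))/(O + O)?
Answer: √733082/14 ≈ 61.157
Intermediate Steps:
Z(Q) = -5 (Z(Q) = -5 + 0*Q = -5 + 0 = -5)
B(O) = (-5 + O)/(2*O) (B(O) = (O - 5)/(O + O) = (-5 + O)/((2*O)) = (-5 + O)*(1/(2*O)) = (-5 + O)/(2*O))
d(K) = -20*K/(-5 + K) (d(K) = -10*2*K/(-5 + K) = -20*K/(-5 + K))
√(d(61) + 3762) = √(-20*61/(-5 + 61) + 3762) = √(-20*61/56 + 3762) = √(-20*61*1/56 + 3762) = √(-305/14 + 3762) = √(52363/14) = √733082/14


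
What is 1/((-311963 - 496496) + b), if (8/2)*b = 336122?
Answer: -2/1448857 ≈ -1.3804e-6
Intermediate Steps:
b = 168061/2 (b = (¼)*336122 = 168061/2 ≈ 84031.)
1/((-311963 - 496496) + b) = 1/((-311963 - 496496) + 168061/2) = 1/(-808459 + 168061/2) = 1/(-1448857/2) = -2/1448857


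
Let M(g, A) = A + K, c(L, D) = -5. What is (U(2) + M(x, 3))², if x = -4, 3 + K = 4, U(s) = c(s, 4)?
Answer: 1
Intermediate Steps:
U(s) = -5
K = 1 (K = -3 + 4 = 1)
M(g, A) = 1 + A (M(g, A) = A + 1 = 1 + A)
(U(2) + M(x, 3))² = (-5 + (1 + 3))² = (-5 + 4)² = (-1)² = 1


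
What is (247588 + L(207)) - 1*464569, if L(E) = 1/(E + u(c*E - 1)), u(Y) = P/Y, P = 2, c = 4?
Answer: -37145193544/171191 ≈ -2.1698e+5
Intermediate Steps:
u(Y) = 2/Y
L(E) = 1/(E + 2/(-1 + 4*E)) (L(E) = 1/(E + 2/(4*E - 1)) = 1/(E + 2/(-1 + 4*E)))
(247588 + L(207)) - 1*464569 = (247588 + (-1 + 4*207)/(2 + 207*(-1 + 4*207))) - 1*464569 = (247588 + (-1 + 828)/(2 + 207*(-1 + 828))) - 464569 = (247588 + 827/(2 + 207*827)) - 464569 = (247588 + 827/(2 + 171189)) - 464569 = (247588 + 827/171191) - 464569 = 42384838135/171191 - 464569 = -37145193544/171191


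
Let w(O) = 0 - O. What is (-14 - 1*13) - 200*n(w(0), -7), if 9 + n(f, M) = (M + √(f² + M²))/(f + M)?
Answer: 1773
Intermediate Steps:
w(O) = -O
n(f, M) = -9 + (M + √(M² + f²))/(M + f) (n(f, M) = -9 + (M + √(f² + M²))/(f + M) = -9 + (M + √(M² + f²))/(M + f))
(-14 - 1*13) - 200*n(w(0), -7) = (-14 - 1*13) - 200*(√((-7)² + (-1*0)²) - (-9)*0 - 8*(-7))/(-7 - 1*0) = (-14 - 13) - 200*(√(49 + 0²) - 9*0 + 56)/(-7 + 0) = -27 - 200*(√(49 + 0) + 0 + 56)/(-7) = -27 - (-200)*(√49 + 0 + 56)/7 = -27 - (-200)*(7 + 0 + 56)/7 = -27 - (-200)*63/7 = -27 - 200*(-9) = -27 + 1800 = 1773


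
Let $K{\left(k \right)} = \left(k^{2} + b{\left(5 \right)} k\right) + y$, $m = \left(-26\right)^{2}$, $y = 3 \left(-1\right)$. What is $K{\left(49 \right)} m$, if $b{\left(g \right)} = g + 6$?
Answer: $1985412$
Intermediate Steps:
$y = -3$
$m = 676$
$b{\left(g \right)} = 6 + g$
$K{\left(k \right)} = -3 + k^{2} + 11 k$ ($K{\left(k \right)} = \left(k^{2} + \left(6 + 5\right) k\right) - 3 = \left(k^{2} + 11 k\right) - 3 = -3 + k^{2} + 11 k$)
$K{\left(49 \right)} m = \left(-3 + 49^{2} + 11 \cdot 49\right) 676 = \left(-3 + 2401 + 539\right) 676 = 2937 \cdot 676 = 1985412$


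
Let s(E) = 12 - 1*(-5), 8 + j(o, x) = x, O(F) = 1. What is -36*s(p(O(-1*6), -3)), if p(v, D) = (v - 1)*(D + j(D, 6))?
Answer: -612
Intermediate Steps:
j(o, x) = -8 + x
p(v, D) = (-1 + v)*(-2 + D) (p(v, D) = (v - 1)*(D + (-8 + 6)) = (-1 + v)*(D - 2) = (-1 + v)*(-2 + D))
s(E) = 17 (s(E) = 12 + 5 = 17)
-36*s(p(O(-1*6), -3)) = -36*17 = -612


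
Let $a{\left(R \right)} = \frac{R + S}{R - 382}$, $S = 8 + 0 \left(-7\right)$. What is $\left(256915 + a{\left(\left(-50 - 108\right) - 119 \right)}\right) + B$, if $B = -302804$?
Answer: $- \frac{30240582}{659} \approx -45889.0$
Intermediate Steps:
$S = 8$ ($S = 8 + 0 = 8$)
$a{\left(R \right)} = \frac{8 + R}{-382 + R}$ ($a{\left(R \right)} = \frac{R + 8}{R - 382} = \frac{8 + R}{-382 + R}$)
$\left(256915 + a{\left(\left(-50 - 108\right) - 119 \right)}\right) + B = \left(256915 + \frac{8 - 277}{-382 - 277}\right) - 302804 = \left(256915 + \frac{1}{-659} \left(-269\right)\right) - 302804 = \left(256915 - - \frac{269}{659}\right) - 302804 = \left(256915 + \frac{269}{659}\right) - 302804 = \frac{169307254}{659} - 302804 = - \frac{30240582}{659}$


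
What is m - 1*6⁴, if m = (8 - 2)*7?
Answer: -1254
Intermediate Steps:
m = 42 (m = 6*7 = 42)
m - 1*6⁴ = 42 - 1*6⁴ = 42 - 1*1296 = 42 - 1296 = -1254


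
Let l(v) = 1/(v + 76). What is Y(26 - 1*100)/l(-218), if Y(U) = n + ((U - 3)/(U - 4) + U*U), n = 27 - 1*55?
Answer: -30176491/39 ≈ -7.7376e+5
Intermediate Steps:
l(v) = 1/(76 + v)
n = -28 (n = 27 - 55 = -28)
Y(U) = -28 + U² + (-3 + U)/(-4 + U) (Y(U) = -28 + ((U - 3)/(U - 4) + U*U) = -28 + ((-3 + U)/(-4 + U) + U²) = -28 + (U² + (-3 + U)/(-4 + U)) = -28 + U² + (-3 + U)/(-4 + U))
Y(26 - 1*100)/l(-218) = ((109 + (26 - 1*100)³ - 27*(26 - 1*100) - 4*(26 - 1*100)²)/(-4 + (26 - 1*100)))/(1/(76 - 218)) = ((109 + (26 - 100)³ - 27*(26 - 100) - 4*(26 - 100)²)/(-4 + (26 - 100)))/(1/(-142)) = ((109 + (-74)³ - 27*(-74) - 4*(-74)²)/(-4 - 74))/(-1/142) = ((109 - 405224 + 1998 - 4*5476)/(-78))*(-142) = -(109 - 405224 + 1998 - 21904)/78*(-142) = -1/78*(-425021)*(-142) = (425021/78)*(-142) = -30176491/39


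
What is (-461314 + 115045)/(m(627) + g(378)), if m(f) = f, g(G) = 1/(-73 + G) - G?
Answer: -105612045/75946 ≈ -1390.6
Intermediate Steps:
(-461314 + 115045)/(m(627) + g(378)) = (-461314 + 115045)/(627 + (1 - 1*378² + 73*378)/(-73 + 378)) = -346269/(627 + (1 - 1*142884 + 27594)/305) = -346269/(627 + (1 - 142884 + 27594)/305) = -346269/(627 + (1/305)*(-115289)) = -346269/(627 - 115289/305) = -346269/75946/305 = -346269*305/75946 = -105612045/75946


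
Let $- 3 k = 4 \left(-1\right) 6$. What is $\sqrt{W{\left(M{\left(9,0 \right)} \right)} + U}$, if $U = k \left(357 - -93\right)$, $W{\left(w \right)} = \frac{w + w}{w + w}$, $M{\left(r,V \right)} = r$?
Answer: $\sqrt{3601} \approx 60.008$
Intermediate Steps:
$k = 8$ ($k = - \frac{4 \left(-1\right) 6}{3} = - \frac{\left(-4\right) 6}{3} = \left(- \frac{1}{3}\right) \left(-24\right) = 8$)
$W{\left(w \right)} = 1$ ($W{\left(w \right)} = \frac{2 w}{2 w} = 2 w \frac{1}{2 w} = 1$)
$U = 3600$ ($U = 8 \left(357 - -93\right) = 8 \left(357 + 93\right) = 8 \cdot 450 = 3600$)
$\sqrt{W{\left(M{\left(9,0 \right)} \right)} + U} = \sqrt{1 + 3600} = \sqrt{3601}$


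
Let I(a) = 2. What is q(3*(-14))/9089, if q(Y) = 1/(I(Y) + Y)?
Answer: -1/363560 ≈ -2.7506e-6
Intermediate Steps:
q(Y) = 1/(2 + Y)
q(3*(-14))/9089 = 1/((2 + 3*(-14))*9089) = (1/9089)/(2 - 42) = (1/9089)/(-40) = -1/40*1/9089 = -1/363560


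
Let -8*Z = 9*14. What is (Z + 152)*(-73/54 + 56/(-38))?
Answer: -1579955/4104 ≈ -384.98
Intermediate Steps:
Z = -63/4 (Z = -9*14/8 = -⅛*126 = -63/4 ≈ -15.750)
(Z + 152)*(-73/54 + 56/(-38)) = (-63/4 + 152)*(-73/54 + 56/(-38)) = 545*(-73*1/54 + 56*(-1/38))/4 = 545*(-73/54 - 28/19)/4 = (545/4)*(-2899/1026) = -1579955/4104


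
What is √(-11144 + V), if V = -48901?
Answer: I*√60045 ≈ 245.04*I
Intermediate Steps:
√(-11144 + V) = √(-11144 - 48901) = √(-60045) = I*√60045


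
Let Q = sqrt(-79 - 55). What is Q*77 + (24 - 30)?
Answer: -6 + 77*I*sqrt(134) ≈ -6.0 + 891.34*I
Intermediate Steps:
Q = I*sqrt(134) (Q = sqrt(-134) = I*sqrt(134) ≈ 11.576*I)
Q*77 + (24 - 30) = (I*sqrt(134))*77 + (24 - 30) = 77*I*sqrt(134) - 6 = -6 + 77*I*sqrt(134)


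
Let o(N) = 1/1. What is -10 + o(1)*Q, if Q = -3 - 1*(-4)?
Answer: -9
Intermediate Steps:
o(N) = 1 (o(N) = 1*1 = 1)
Q = 1 (Q = -3 + 4 = 1)
-10 + o(1)*Q = -10 + 1*1 = -10 + 1 = -9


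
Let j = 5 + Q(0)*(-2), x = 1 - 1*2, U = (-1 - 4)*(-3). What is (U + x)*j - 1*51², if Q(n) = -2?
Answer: -2475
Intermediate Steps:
U = 15 (U = -5*(-3) = 15)
x = -1 (x = 1 - 2 = -1)
j = 9 (j = 5 - 2*(-2) = 5 + 4 = 9)
(U + x)*j - 1*51² = (15 - 1)*9 - 1*51² = 14*9 - 1*2601 = 126 - 2601 = -2475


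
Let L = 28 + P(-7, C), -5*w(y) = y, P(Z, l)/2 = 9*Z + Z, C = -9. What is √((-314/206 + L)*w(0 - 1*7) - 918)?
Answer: I*√285629815/515 ≈ 32.817*I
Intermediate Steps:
P(Z, l) = 20*Z (P(Z, l) = 2*(9*Z + Z) = 2*(10*Z) = 20*Z)
w(y) = -y/5
L = -112 (L = 28 + 20*(-7) = 28 - 140 = -112)
√((-314/206 + L)*w(0 - 1*7) - 918) = √((-314/206 - 112)*(-(0 - 1*7)/5) - 918) = √((-314*1/206 - 112)*(-(0 - 7)/5) - 918) = √((-157/103 - 112)*(-⅕*(-7)) - 918) = √(-11693/103*7/5 - 918) = √(-81851/515 - 918) = √(-554621/515) = I*√285629815/515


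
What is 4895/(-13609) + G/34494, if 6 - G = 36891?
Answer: -223605365/156476282 ≈ -1.4290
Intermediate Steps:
G = -36885 (G = 6 - 1*36891 = 6 - 36891 = -36885)
4895/(-13609) + G/34494 = 4895/(-13609) - 36885/34494 = 4895*(-1/13609) - 36885*1/34494 = -4895/13609 - 12295/11498 = -223605365/156476282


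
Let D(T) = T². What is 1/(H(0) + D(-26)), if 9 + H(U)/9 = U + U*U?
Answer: 1/595 ≈ 0.0016807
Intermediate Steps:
H(U) = -81 + 9*U + 9*U² (H(U) = -81 + 9*(U + U*U) = -81 + 9*(U + U²) = -81 + (9*U + 9*U²) = -81 + 9*U + 9*U²)
1/(H(0) + D(-26)) = 1/((-81 + 9*0 + 9*0²) + (-26)²) = 1/((-81 + 0 + 9*0) + 676) = 1/((-81 + 0 + 0) + 676) = 1/(-81 + 676) = 1/595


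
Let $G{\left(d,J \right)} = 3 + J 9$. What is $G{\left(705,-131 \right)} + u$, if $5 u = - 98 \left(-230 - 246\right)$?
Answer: $\frac{40768}{5} \approx 8153.6$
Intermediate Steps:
$G{\left(d,J \right)} = 3 + 9 J$
$u = \frac{46648}{5}$ ($u = \frac{\left(-98\right) \left(-230 - 246\right)}{5} = \frac{\left(-98\right) \left(-476\right)}{5} = \frac{1}{5} \cdot 46648 = \frac{46648}{5} \approx 9329.6$)
$G{\left(705,-131 \right)} + u = \left(3 + 9 \left(-131\right)\right) + \frac{46648}{5} = \left(3 - 1179\right) + \frac{46648}{5} = -1176 + \frac{46648}{5} = \frac{40768}{5}$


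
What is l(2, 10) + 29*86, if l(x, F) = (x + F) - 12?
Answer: 2494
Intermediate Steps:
l(x, F) = -12 + F + x (l(x, F) = (F + x) - 12 = -12 + F + x)
l(2, 10) + 29*86 = (-12 + 10 + 2) + 29*86 = 0 + 2494 = 2494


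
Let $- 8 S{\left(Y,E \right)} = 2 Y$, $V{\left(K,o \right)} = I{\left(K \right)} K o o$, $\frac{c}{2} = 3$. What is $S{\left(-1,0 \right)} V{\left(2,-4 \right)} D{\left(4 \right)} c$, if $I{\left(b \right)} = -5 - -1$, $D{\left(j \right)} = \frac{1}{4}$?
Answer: $-48$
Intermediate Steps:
$c = 6$ ($c = 2 \cdot 3 = 6$)
$D{\left(j \right)} = \frac{1}{4}$
$I{\left(b \right)} = -4$ ($I{\left(b \right)} = -5 + 1 = -4$)
$V{\left(K,o \right)} = - 4 K o^{2}$ ($V{\left(K,o \right)} = - 4 K o o = - 4 K o^{2}$)
$S{\left(Y,E \right)} = - \frac{Y}{4}$ ($S{\left(Y,E \right)} = - \frac{2 Y}{8} = - \frac{Y}{4}$)
$S{\left(-1,0 \right)} V{\left(2,-4 \right)} D{\left(4 \right)} c = \left(- \frac{1}{4}\right) \left(-1\right) \left(\left(-4\right) 2 \left(-4\right)^{2}\right) \frac{1}{4} \cdot 6 = \frac{\left(-4\right) 2 \cdot 16}{4} \cdot \frac{3}{2} = \frac{1}{4} \left(-128\right) \frac{3}{2} = \left(-32\right) \frac{3}{2} = -48$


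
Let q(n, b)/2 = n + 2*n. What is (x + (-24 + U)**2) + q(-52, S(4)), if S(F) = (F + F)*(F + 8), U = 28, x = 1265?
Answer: 969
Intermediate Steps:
S(F) = 2*F*(8 + F) (S(F) = (2*F)*(8 + F) = 2*F*(8 + F))
q(n, b) = 6*n (q(n, b) = 2*(n + 2*n) = 2*(3*n) = 6*n)
(x + (-24 + U)**2) + q(-52, S(4)) = (1265 + (-24 + 28)**2) + 6*(-52) = (1265 + 4**2) - 312 = (1265 + 16) - 312 = 1281 - 312 = 969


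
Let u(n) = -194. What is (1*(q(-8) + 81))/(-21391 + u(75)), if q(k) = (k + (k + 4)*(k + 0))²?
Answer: -219/7195 ≈ -0.030438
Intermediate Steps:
q(k) = (k + k*(4 + k))² (q(k) = (k + (4 + k)*k)² = (k + k*(4 + k))²)
(1*(q(-8) + 81))/(-21391 + u(75)) = (1*((-8)²*(5 - 8)² + 81))/(-21391 - 194) = (1*(64*(-3)² + 81))/(-21585) = (1*(64*9 + 81))*(-1/21585) = (1*(576 + 81))*(-1/21585) = (1*657)*(-1/21585) = 657*(-1/21585) = -219/7195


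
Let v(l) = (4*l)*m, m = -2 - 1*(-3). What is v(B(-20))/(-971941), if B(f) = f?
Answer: 80/971941 ≈ 8.2309e-5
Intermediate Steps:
m = 1 (m = -2 + 3 = 1)
v(l) = 4*l (v(l) = (4*l)*1 = 4*l)
v(B(-20))/(-971941) = (4*(-20))/(-971941) = -80*(-1/971941) = 80/971941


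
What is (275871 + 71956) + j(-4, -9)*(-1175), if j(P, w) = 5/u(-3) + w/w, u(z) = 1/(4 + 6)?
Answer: 287902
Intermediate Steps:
u(z) = ⅒ (u(z) = 1/10 = ⅒)
j(P, w) = 51 (j(P, w) = 5/(⅒) + w/w = 5*10 + 1 = 50 + 1 = 51)
(275871 + 71956) + j(-4, -9)*(-1175) = (275871 + 71956) + 51*(-1175) = 347827 - 59925 = 287902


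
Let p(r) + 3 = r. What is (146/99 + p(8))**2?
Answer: 410881/9801 ≈ 41.922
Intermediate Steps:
p(r) = -3 + r
(146/99 + p(8))**2 = (146/99 + (-3 + 8))**2 = (146*(1/99) + 5)**2 = (146/99 + 5)**2 = (641/99)**2 = 410881/9801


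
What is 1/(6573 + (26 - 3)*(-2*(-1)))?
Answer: 1/6619 ≈ 0.00015108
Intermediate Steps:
1/(6573 + (26 - 3)*(-2*(-1))) = 1/(6573 + 23*2) = 1/(6573 + 46) = 1/6619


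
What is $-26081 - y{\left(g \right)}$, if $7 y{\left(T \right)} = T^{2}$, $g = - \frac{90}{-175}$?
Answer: $- \frac{223644899}{8575} \approx -26081.0$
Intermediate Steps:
$g = \frac{18}{35}$ ($g = \left(-90\right) \left(- \frac{1}{175}\right) = \frac{18}{35} \approx 0.51429$)
$y{\left(T \right)} = \frac{T^{2}}{7}$
$-26081 - y{\left(g \right)} = -26081 - \frac{\left(\frac{18}{35}\right)^{2}}{7} = -26081 - \frac{1}{7} \cdot \frac{324}{1225} = -26081 - \frac{324}{8575} = - \frac{223644899}{8575}$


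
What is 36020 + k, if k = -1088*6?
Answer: 29492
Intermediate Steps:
k = -6528
36020 + k = 36020 - 6528 = 29492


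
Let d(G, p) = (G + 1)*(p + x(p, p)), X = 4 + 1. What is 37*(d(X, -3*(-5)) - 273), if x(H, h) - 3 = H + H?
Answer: 555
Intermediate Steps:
X = 5
x(H, h) = 3 + 2*H (x(H, h) = 3 + (H + H) = 3 + 2*H)
d(G, p) = (1 + G)*(3 + 3*p) (d(G, p) = (G + 1)*(p + (3 + 2*p)) = (1 + G)*(3 + 3*p))
37*(d(X, -3*(-5)) - 273) = 37*((3 + 3*5 + 3*(-3*(-5)) + 3*5*(-3*(-5))) - 273) = 37*((3 + 15 + 3*15 + 3*5*15) - 273) = 37*((3 + 15 + 45 + 225) - 273) = 37*(288 - 273) = 37*15 = 555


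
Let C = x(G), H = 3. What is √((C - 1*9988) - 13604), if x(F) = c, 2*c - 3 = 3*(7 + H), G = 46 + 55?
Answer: 39*I*√62/2 ≈ 153.54*I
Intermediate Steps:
G = 101
c = 33/2 (c = 3/2 + (3*(7 + 3))/2 = 3/2 + (3*10)/2 = 3/2 + (½)*30 = 3/2 + 15 = 33/2 ≈ 16.500)
x(F) = 33/2
C = 33/2 ≈ 16.500
√((C - 1*9988) - 13604) = √((33/2 - 1*9988) - 13604) = √((33/2 - 9988) - 13604) = √(-19943/2 - 13604) = √(-47151/2) = 39*I*√62/2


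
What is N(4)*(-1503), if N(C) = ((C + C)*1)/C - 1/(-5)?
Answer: -16533/5 ≈ -3306.6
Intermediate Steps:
N(C) = 11/5 (N(C) = ((2*C)*1)/C - 1*(-⅕) = (2*C)/C + ⅕ = 2 + ⅕ = 11/5)
N(4)*(-1503) = (11/5)*(-1503) = -16533/5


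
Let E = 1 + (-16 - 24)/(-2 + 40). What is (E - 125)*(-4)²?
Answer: -38016/19 ≈ -2000.8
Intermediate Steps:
E = -1/19 (E = 1 - 40/38 = 1 - 40*1/38 = 1 - 20/19 = -1/19 ≈ -0.052632)
(E - 125)*(-4)² = (-1/19 - 125)*(-4)² = -2376/19*16 = -38016/19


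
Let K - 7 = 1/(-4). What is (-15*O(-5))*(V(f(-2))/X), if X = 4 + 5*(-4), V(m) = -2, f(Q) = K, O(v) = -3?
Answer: 45/8 ≈ 5.6250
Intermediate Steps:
K = 27/4 (K = 7 + 1/(-4) = 7 - 1/4 = 27/4 ≈ 6.7500)
f(Q) = 27/4
X = -16 (X = 4 - 20 = -16)
(-15*O(-5))*(V(f(-2))/X) = (-15*(-3))*(-2/(-16)) = 45*(-2*(-1/16)) = 45*(1/8) = 45/8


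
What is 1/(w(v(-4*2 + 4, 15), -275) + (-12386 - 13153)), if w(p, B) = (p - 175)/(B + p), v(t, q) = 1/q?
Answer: -1031/26330053 ≈ -3.9157e-5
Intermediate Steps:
w(p, B) = (-175 + p)/(B + p)
1/(w(v(-4*2 + 4, 15), -275) + (-12386 - 13153)) = 1/((-175 + 1/15)/(-275 + 1/15) + (-12386 - 13153)) = 1/((-175 + 1/15)/(-275 + 1/15) - 25539) = 1/(-2624/15/(-4124/15) - 25539) = 1/(-15/4124*(-2624/15) - 25539) = 1/(656/1031 - 25539) = 1/(-26330053/1031) = -1031/26330053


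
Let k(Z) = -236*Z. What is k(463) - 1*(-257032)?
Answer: 147764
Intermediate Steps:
k(463) - 1*(-257032) = -236*463 - 1*(-257032) = -109268 + 257032 = 147764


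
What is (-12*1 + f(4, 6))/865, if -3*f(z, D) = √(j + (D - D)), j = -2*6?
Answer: -12/865 - 2*I*√3/2595 ≈ -0.013873 - 0.0013349*I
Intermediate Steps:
j = -12
f(z, D) = -2*I*√3/3 (f(z, D) = -√(-12 + (D - D))/3 = -√(-12 + 0)/3 = -2*I*√3/3)
(-12*1 + f(4, 6))/865 = (-12*1 - 2*I*√3/3)/865 = (-12 - 2*I*√3/3)*(1/865) = -12/865 - 2*I*√3/2595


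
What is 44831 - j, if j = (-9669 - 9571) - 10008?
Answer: 74079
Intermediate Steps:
j = -29248 (j = -19240 - 10008 = -29248)
44831 - j = 44831 - 1*(-29248) = 44831 + 29248 = 74079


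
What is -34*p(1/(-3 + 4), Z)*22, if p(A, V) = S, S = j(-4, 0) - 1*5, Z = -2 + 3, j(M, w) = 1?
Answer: 2992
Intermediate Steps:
Z = 1
S = -4 (S = 1 - 1*5 = 1 - 5 = -4)
p(A, V) = -4
-34*p(1/(-3 + 4), Z)*22 = -34*(-4)*22 = 136*22 = 2992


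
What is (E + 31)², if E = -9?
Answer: 484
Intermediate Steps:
(E + 31)² = (-9 + 31)² = 22² = 484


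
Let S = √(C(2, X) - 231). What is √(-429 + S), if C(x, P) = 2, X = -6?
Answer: √(-429 + I*√229) ≈ 0.3653 + 20.716*I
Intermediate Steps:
S = I*√229 (S = √(2 - 231) = √(-229) = I*√229 ≈ 15.133*I)
√(-429 + S) = √(-429 + I*√229)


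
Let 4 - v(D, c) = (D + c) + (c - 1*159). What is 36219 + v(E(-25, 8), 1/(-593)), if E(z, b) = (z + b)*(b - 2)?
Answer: 21635014/593 ≈ 36484.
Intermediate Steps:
E(z, b) = (-2 + b)*(b + z) (E(z, b) = (b + z)*(-2 + b) = (-2 + b)*(b + z))
v(D, c) = 163 - D - 2*c (v(D, c) = 4 - ((D + c) + (c - 1*159)) = 4 - ((D + c) + (c - 159)) = 4 - ((D + c) + (-159 + c)) = 4 - (-159 + D + 2*c) = 4 + (159 - D - 2*c) = 163 - D - 2*c)
36219 + v(E(-25, 8), 1/(-593)) = 36219 + (163 - (8**2 - 2*8 - 2*(-25) + 8*(-25)) - 2/(-593)) = 36219 + (163 - (64 - 16 + 50 - 200) - 2*(-1/593)) = 36219 + (163 - 1*(-102) + 2/593) = 36219 + (163 + 102 + 2/593) = 36219 + 157147/593 = 21635014/593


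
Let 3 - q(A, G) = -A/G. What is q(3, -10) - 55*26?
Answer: -14273/10 ≈ -1427.3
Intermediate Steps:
q(A, G) = 3 + A/G (q(A, G) = 3 - (-1)*A/G = 3 + A/G)
q(3, -10) - 55*26 = (3 + 3/(-10)) - 55*26 = (3 + 3*(-1/10)) - 1430 = (3 - 3/10) - 1430 = 27/10 - 1430 = -14273/10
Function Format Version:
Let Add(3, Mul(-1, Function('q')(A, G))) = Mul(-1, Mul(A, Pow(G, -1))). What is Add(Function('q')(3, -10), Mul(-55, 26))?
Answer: Rational(-14273, 10) ≈ -1427.3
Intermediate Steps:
Function('q')(A, G) = Add(3, Mul(A, Pow(G, -1))) (Function('q')(A, G) = Add(3, Mul(-1, Mul(-1, Mul(A, Pow(G, -1))))) = Add(3, Mul(-1, Mul(-1, A, Pow(G, -1)))) = Add(3, Mul(A, Pow(G, -1))))
Add(Function('q')(3, -10), Mul(-55, 26)) = Add(Add(3, Mul(3, Pow(-10, -1))), Mul(-55, 26)) = Add(Add(3, Mul(3, Rational(-1, 10))), -1430) = Add(Add(3, Rational(-3, 10)), -1430) = Add(Rational(27, 10), -1430) = Rational(-14273, 10)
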